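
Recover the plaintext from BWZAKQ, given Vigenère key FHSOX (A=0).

WPHMNL

Repeat the key across the ciphertext: FHSOXF
B(1)−F(5): -4≡22 → W
W(22)−H(7): 15 → P
Z(25)−S(18): 7 → H
A(0)−O(14): -14≡12 → M
K(10)−X(23): -13≡13 → N
Q(16)−F(5): 11 → L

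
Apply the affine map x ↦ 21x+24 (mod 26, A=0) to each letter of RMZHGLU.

RQDPUVC

R(17): 21·17+24=381≡17 → R
M(12): 21·12+24=276≡16 → Q
Z(25): 21·25+24=549≡3 → D
H(7): 21·7+24=171≡15 → P
G(6): 21·6+24=150≡20 → U
L(11): 21·11+24=255≡21 → V
U(20): 21·20+24=444≡2 → C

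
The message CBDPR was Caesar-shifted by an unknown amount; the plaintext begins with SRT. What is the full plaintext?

From the crib: C(2)−S(18)=-16≡10, so the shift is 10.
Subtract 10 from each ciphertext letter:
C(2): 2−10=-8≡18 → S
B(1): 1−10=-9≡17 → R
D(3): 3−10=-7≡19 → T
P(15): 15−10=5 → F
R(17): 17−10=7 → H

SRTFH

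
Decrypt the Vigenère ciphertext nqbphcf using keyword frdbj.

izyoyxo

Repeat the key across the ciphertext: frdbjfr
n(13)−f(5): 8 → i
q(16)−r(17): -1≡25 → z
b(1)−d(3): -2≡24 → y
p(15)−b(1): 14 → o
h(7)−j(9): -2≡24 → y
c(2)−f(5): -3≡23 → x
f(5)−r(17): -12≡14 → o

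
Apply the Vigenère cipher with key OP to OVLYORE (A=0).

CKZNCGS

Repeat the key across the message: OPOPOPO
O(14)+O(14): 28≡2 → C
V(21)+P(15): 36≡10 → K
L(11)+O(14): 25 → Z
Y(24)+P(15): 39≡13 → N
O(14)+O(14): 28≡2 → C
R(17)+P(15): 32≡6 → G
E(4)+O(14): 18 → S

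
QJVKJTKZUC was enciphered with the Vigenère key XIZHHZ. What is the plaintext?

TBWDCUNRVV

Repeat the key across the ciphertext: XIZHHZXIZH
Q(16)−X(23): -7≡19 → T
J(9)−I(8): 1 → B
V(21)−Z(25): -4≡22 → W
K(10)−H(7): 3 → D
J(9)−H(7): 2 → C
T(19)−Z(25): -6≡20 → U
K(10)−X(23): -13≡13 → N
Z(25)−I(8): 17 → R
U(20)−Z(25): -5≡21 → V
C(2)−H(7): -5≡21 → V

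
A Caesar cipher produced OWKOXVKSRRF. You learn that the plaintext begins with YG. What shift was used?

16

From the crib: O(14)−Y(24)=-10≡16, so the shift is 16.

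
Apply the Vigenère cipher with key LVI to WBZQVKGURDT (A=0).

HWHBQSRPZOO

Repeat the key across the message: LVILVILVILV
W(22)+L(11): 33≡7 → H
B(1)+V(21): 22 → W
Z(25)+I(8): 33≡7 → H
Q(16)+L(11): 27≡1 → B
V(21)+V(21): 42≡16 → Q
K(10)+I(8): 18 → S
G(6)+L(11): 17 → R
U(20)+V(21): 41≡15 → P
R(17)+I(8): 25 → Z
D(3)+L(11): 14 → O
T(19)+V(21): 40≡14 → O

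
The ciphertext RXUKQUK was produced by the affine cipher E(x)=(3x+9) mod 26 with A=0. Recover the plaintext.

UWVJLVJ

The inverse of 3 mod 26 is 9, since 3·9=27≡1. Apply D(y)=9·(y−9) mod 26:
R(17): 9·(17−9)=72≡20 → U
X(23): 9·(23−9)=126≡22 → W
U(20): 9·(20−9)=99≡21 → V
K(10): 9·(10−9)=9 → J
Q(16): 9·(16−9)=63≡11 → L
U(20): 9·(20−9)=99≡21 → V
K(10): 9·(10−9)=9 → J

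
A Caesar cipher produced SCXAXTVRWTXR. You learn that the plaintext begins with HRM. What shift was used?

From the crib: S(18)−H(7)=11, so the shift is 11.

11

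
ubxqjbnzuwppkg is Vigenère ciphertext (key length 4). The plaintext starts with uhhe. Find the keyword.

Subtract each crib letter from the matching ciphertext letter (mod 26):
u(20)−u(20)=0 → a
b(1)−h(7)=-6≡20 → u
x(23)−h(7)=16 → q
q(16)−e(4)=12 → m

auqm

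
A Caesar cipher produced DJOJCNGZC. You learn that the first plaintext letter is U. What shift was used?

9

From the crib: D(3)−U(20)=-17≡9, so the shift is 9.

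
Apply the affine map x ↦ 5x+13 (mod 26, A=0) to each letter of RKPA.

R(17): 5·17+13=98≡20 → U
K(10): 5·10+13=63≡11 → L
P(15): 5·15+13=88≡10 → K
A(0): 5·0+13=13 → N

ULKN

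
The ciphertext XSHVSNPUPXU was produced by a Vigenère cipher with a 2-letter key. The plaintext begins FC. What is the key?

Subtract each crib letter from the matching ciphertext letter (mod 26):
X(23)−F(5)=18 → S
S(18)−C(2)=16 → Q

SQ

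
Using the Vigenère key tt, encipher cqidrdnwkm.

Repeat the key across the message: tttttttttt
c(2)+t(19): 21 → v
q(16)+t(19): 35≡9 → j
i(8)+t(19): 27≡1 → b
d(3)+t(19): 22 → w
r(17)+t(19): 36≡10 → k
d(3)+t(19): 22 → w
n(13)+t(19): 32≡6 → g
w(22)+t(19): 41≡15 → p
k(10)+t(19): 29≡3 → d
m(12)+t(19): 31≡5 → f

vjbwkwgpdf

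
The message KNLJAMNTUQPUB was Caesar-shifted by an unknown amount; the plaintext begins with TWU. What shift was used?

17

From the crib: K(10)−T(19)=-9≡17, so the shift is 17.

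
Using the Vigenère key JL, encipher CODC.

LZMN

Repeat the key across the message: JLJL
C(2)+J(9): 11 → L
O(14)+L(11): 25 → Z
D(3)+J(9): 12 → M
C(2)+L(11): 13 → N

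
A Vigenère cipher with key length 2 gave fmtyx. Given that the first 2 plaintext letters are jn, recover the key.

Subtract each crib letter from the matching ciphertext letter (mod 26):
f(5)−j(9)=-4≡22 → w
m(12)−n(13)=-1≡25 → z

wz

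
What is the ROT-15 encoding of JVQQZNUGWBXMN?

YKFFOCJVLQMBC

J(9): 9+15=24 → Y
V(21): 21+15=36≡10 → K
Q(16): 16+15=31≡5 → F
Q(16): 16+15=31≡5 → F
Z(25): 25+15=40≡14 → O
N(13): 13+15=28≡2 → C
U(20): 20+15=35≡9 → J
G(6): 6+15=21 → V
W(22): 22+15=37≡11 → L
B(1): 1+15=16 → Q
X(23): 23+15=38≡12 → M
M(12): 12+15=27≡1 → B
N(13): 13+15=28≡2 → C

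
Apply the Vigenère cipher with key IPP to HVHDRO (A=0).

Repeat the key across the message: IPPIPP
H(7)+I(8): 15 → P
V(21)+P(15): 36≡10 → K
H(7)+P(15): 22 → W
D(3)+I(8): 11 → L
R(17)+P(15): 32≡6 → G
O(14)+P(15): 29≡3 → D

PKWLGD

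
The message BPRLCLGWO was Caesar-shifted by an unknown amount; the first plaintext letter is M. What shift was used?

15

From the crib: B(1)−M(12)=-11≡15, so the shift is 15.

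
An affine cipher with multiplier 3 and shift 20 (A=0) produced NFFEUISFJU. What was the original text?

PVVMAWIVFA

The inverse of 3 mod 26 is 9, since 3·9=27≡1. Apply D(y)=9·(y−20) mod 26:
N(13): 9·(13−20)=-63≡15 → P
F(5): 9·(5−20)=-135≡21 → V
F(5): 9·(5−20)=-135≡21 → V
E(4): 9·(4−20)=-144≡12 → M
U(20): 9·(20−20)=0 → A
I(8): 9·(8−20)=-108≡22 → W
S(18): 9·(18−20)=-18≡8 → I
F(5): 9·(5−20)=-135≡21 → V
J(9): 9·(9−20)=-99≡5 → F
U(20): 9·(20−20)=0 → A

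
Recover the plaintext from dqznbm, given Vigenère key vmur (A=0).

iefwga

Repeat the key across the ciphertext: vmurvm
d(3)−v(21): -18≡8 → i
q(16)−m(12): 4 → e
z(25)−u(20): 5 → f
n(13)−r(17): -4≡22 → w
b(1)−v(21): -20≡6 → g
m(12)−m(12): 0 → a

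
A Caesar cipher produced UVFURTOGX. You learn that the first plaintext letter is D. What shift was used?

From the crib: U(20)−D(3)=17, so the shift is 17.

17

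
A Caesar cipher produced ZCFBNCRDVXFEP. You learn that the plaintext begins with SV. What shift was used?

From the crib: Z(25)−S(18)=7, so the shift is 7.

7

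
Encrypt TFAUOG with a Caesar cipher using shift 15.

T(19): 19+15=34≡8 → I
F(5): 5+15=20 → U
A(0): 0+15=15 → P
U(20): 20+15=35≡9 → J
O(14): 14+15=29≡3 → D
G(6): 6+15=21 → V

IUPJDV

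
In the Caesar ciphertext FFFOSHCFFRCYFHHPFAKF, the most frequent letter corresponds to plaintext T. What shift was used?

The most frequent ciphertext letter is F (appears 8 times).
F is position 5; T is position 19.
Shift = -14≡12.

12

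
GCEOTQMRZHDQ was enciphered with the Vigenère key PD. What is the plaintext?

RZPLENXOKEON

Repeat the key across the ciphertext: PDPDPDPDPDPD
G(6)−P(15): -9≡17 → R
C(2)−D(3): -1≡25 → Z
E(4)−P(15): -11≡15 → P
O(14)−D(3): 11 → L
T(19)−P(15): 4 → E
Q(16)−D(3): 13 → N
M(12)−P(15): -3≡23 → X
R(17)−D(3): 14 → O
Z(25)−P(15): 10 → K
H(7)−D(3): 4 → E
D(3)−P(15): -12≡14 → O
Q(16)−D(3): 13 → N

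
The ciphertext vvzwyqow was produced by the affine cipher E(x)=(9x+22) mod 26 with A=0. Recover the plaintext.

xxjagica

The inverse of 9 mod 26 is 3, since 9·3=27≡1. Apply D(y)=3·(y−22) mod 26:
v(21): 3·(21−22)=-3≡23 → x
v(21): 3·(21−22)=-3≡23 → x
z(25): 3·(25−22)=9 → j
w(22): 3·(22−22)=0 → a
y(24): 3·(24−22)=6 → g
q(16): 3·(16−22)=-18≡8 → i
o(14): 3·(14−22)=-24≡2 → c
w(22): 3·(22−22)=0 → a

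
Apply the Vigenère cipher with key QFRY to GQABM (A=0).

Repeat the key across the message: QFRYQ
G(6)+Q(16): 22 → W
Q(16)+F(5): 21 → V
A(0)+R(17): 17 → R
B(1)+Y(24): 25 → Z
M(12)+Q(16): 28≡2 → C

WVRZC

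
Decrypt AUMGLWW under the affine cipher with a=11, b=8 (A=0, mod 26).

The inverse of 11 mod 26 is 19, since 11·19=209≡1. Apply D(y)=19·(y−8) mod 26:
A(0): 19·(0−8)=-152≡4 → E
U(20): 19·(20−8)=228≡20 → U
M(12): 19·(12−8)=76≡24 → Y
G(6): 19·(6−8)=-38≡14 → O
L(11): 19·(11−8)=57≡5 → F
W(22): 19·(22−8)=266≡6 → G
W(22): 19·(22−8)=266≡6 → G

EUYOFGG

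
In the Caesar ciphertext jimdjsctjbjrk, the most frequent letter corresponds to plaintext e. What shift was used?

5

The most frequent ciphertext letter is j (appears 4 times).
j is position 9; e is position 4.
Shift = 5.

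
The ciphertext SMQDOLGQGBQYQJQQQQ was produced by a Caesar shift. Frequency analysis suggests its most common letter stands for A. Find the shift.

16

The most frequent ciphertext letter is Q (appears 8 times).
Q is position 16; A is position 0.
Shift = 16.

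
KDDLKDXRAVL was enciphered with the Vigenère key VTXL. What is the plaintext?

PKGAPKAGFCO

Repeat the key across the ciphertext: VTXLVTXLVTX
K(10)−V(21): -11≡15 → P
D(3)−T(19): -16≡10 → K
D(3)−X(23): -20≡6 → G
L(11)−L(11): 0 → A
K(10)−V(21): -11≡15 → P
D(3)−T(19): -16≡10 → K
X(23)−X(23): 0 → A
R(17)−L(11): 6 → G
A(0)−V(21): -21≡5 → F
V(21)−T(19): 2 → C
L(11)−X(23): -12≡14 → O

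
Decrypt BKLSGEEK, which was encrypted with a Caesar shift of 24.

DMNUIGGM

B(1): 1−24=-23≡3 → D
K(10): 10−24=-14≡12 → M
L(11): 11−24=-13≡13 → N
S(18): 18−24=-6≡20 → U
G(6): 6−24=-18≡8 → I
E(4): 4−24=-20≡6 → G
E(4): 4−24=-20≡6 → G
K(10): 10−24=-14≡12 → M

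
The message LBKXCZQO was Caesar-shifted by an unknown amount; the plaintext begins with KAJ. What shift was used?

1

From the crib: L(11)−K(10)=1, so the shift is 1.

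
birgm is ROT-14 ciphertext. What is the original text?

b(1): 1−14=-13≡13 → n
i(8): 8−14=-6≡20 → u
r(17): 17−14=3 → d
g(6): 6−14=-8≡18 → s
m(12): 12−14=-2≡24 → y

nudsy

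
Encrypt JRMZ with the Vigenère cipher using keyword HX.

QOTW

Repeat the key across the message: HXHX
J(9)+H(7): 16 → Q
R(17)+X(23): 40≡14 → O
M(12)+H(7): 19 → T
Z(25)+X(23): 48≡22 → W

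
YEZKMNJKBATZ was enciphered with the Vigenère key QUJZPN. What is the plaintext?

Repeat the key across the ciphertext: QUJZPNQUJZPN
Y(24)−Q(16): 8 → I
E(4)−U(20): -16≡10 → K
Z(25)−J(9): 16 → Q
K(10)−Z(25): -15≡11 → L
M(12)−P(15): -3≡23 → X
N(13)−N(13): 0 → A
J(9)−Q(16): -7≡19 → T
K(10)−U(20): -10≡16 → Q
B(1)−J(9): -8≡18 → S
A(0)−Z(25): -25≡1 → B
T(19)−P(15): 4 → E
Z(25)−N(13): 12 → M

IKQLXATQSBEM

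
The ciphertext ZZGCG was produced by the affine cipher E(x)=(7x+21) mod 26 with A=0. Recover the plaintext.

The inverse of 7 mod 26 is 15, since 7·15=105≡1. Apply D(y)=15·(y−21) mod 26:
Z(25): 15·(25−21)=60≡8 → I
Z(25): 15·(25−21)=60≡8 → I
G(6): 15·(6−21)=-225≡9 → J
C(2): 15·(2−21)=-285≡1 → B
G(6): 15·(6−21)=-225≡9 → J

IIJBJ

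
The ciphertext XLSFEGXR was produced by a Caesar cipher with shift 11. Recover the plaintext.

X(23): 23−11=12 → M
L(11): 11−11=0 → A
S(18): 18−11=7 → H
F(5): 5−11=-6≡20 → U
E(4): 4−11=-7≡19 → T
G(6): 6−11=-5≡21 → V
X(23): 23−11=12 → M
R(17): 17−11=6 → G

MAHUTVMG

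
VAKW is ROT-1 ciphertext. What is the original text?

UZJV

V(21): 21−1=20 → U
A(0): 0−1=-1≡25 → Z
K(10): 10−1=9 → J
W(22): 22−1=21 → V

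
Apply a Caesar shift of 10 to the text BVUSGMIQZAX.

LFECQWSAJKH

B(1): 1+10=11 → L
V(21): 21+10=31≡5 → F
U(20): 20+10=30≡4 → E
S(18): 18+10=28≡2 → C
G(6): 6+10=16 → Q
M(12): 12+10=22 → W
I(8): 8+10=18 → S
Q(16): 16+10=26≡0 → A
Z(25): 25+10=35≡9 → J
A(0): 0+10=10 → K
X(23): 23+10=33≡7 → H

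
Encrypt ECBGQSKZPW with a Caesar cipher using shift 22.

AYXCMOGVLS

E(4): 4+22=26≡0 → A
C(2): 2+22=24 → Y
B(1): 1+22=23 → X
G(6): 6+22=28≡2 → C
Q(16): 16+22=38≡12 → M
S(18): 18+22=40≡14 → O
K(10): 10+22=32≡6 → G
Z(25): 25+22=47≡21 → V
P(15): 15+22=37≡11 → L
W(22): 22+22=44≡18 → S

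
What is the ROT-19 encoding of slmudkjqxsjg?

lefnwdcjqlcz

s(18): 18+19=37≡11 → l
l(11): 11+19=30≡4 → e
m(12): 12+19=31≡5 → f
u(20): 20+19=39≡13 → n
d(3): 3+19=22 → w
k(10): 10+19=29≡3 → d
j(9): 9+19=28≡2 → c
q(16): 16+19=35≡9 → j
x(23): 23+19=42≡16 → q
s(18): 18+19=37≡11 → l
j(9): 9+19=28≡2 → c
g(6): 6+19=25 → z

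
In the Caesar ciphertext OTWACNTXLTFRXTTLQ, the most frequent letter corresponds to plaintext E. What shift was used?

15

The most frequent ciphertext letter is T (appears 5 times).
T is position 19; E is position 4.
Shift = 15.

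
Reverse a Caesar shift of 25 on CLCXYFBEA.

DMDYZGCFB

C(2): 2−25=-23≡3 → D
L(11): 11−25=-14≡12 → M
C(2): 2−25=-23≡3 → D
X(23): 23−25=-2≡24 → Y
Y(24): 24−25=-1≡25 → Z
F(5): 5−25=-20≡6 → G
B(1): 1−25=-24≡2 → C
E(4): 4−25=-21≡5 → F
A(0): 0−25=-25≡1 → B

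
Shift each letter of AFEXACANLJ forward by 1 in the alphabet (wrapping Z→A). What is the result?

A(0): 0+1=1 → B
F(5): 5+1=6 → G
E(4): 4+1=5 → F
X(23): 23+1=24 → Y
A(0): 0+1=1 → B
C(2): 2+1=3 → D
A(0): 0+1=1 → B
N(13): 13+1=14 → O
L(11): 11+1=12 → M
J(9): 9+1=10 → K

BGFYBDBOMK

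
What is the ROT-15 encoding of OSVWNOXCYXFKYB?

DHKLCDMRNMUZNQ

O(14): 14+15=29≡3 → D
S(18): 18+15=33≡7 → H
V(21): 21+15=36≡10 → K
W(22): 22+15=37≡11 → L
N(13): 13+15=28≡2 → C
O(14): 14+15=29≡3 → D
X(23): 23+15=38≡12 → M
C(2): 2+15=17 → R
Y(24): 24+15=39≡13 → N
X(23): 23+15=38≡12 → M
F(5): 5+15=20 → U
K(10): 10+15=25 → Z
Y(24): 24+15=39≡13 → N
B(1): 1+15=16 → Q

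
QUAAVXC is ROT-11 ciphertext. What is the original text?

FJPPKMR

Q(16): 16−11=5 → F
U(20): 20−11=9 → J
A(0): 0−11=-11≡15 → P
A(0): 0−11=-11≡15 → P
V(21): 21−11=10 → K
X(23): 23−11=12 → M
C(2): 2−11=-9≡17 → R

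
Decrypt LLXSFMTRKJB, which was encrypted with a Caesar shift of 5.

L(11): 11−5=6 → G
L(11): 11−5=6 → G
X(23): 23−5=18 → S
S(18): 18−5=13 → N
F(5): 5−5=0 → A
M(12): 12−5=7 → H
T(19): 19−5=14 → O
R(17): 17−5=12 → M
K(10): 10−5=5 → F
J(9): 9−5=4 → E
B(1): 1−5=-4≡22 → W

GGSNAHOMFEW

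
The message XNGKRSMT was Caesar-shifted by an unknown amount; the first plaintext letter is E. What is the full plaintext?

From the crib: X(23)−E(4)=19, so the shift is 19.
Subtract 19 from each ciphertext letter:
X(23): 23−19=4 → E
N(13): 13−19=-6≡20 → U
G(6): 6−19=-13≡13 → N
K(10): 10−19=-9≡17 → R
R(17): 17−19=-2≡24 → Y
S(18): 18−19=-1≡25 → Z
M(12): 12−19=-7≡19 → T
T(19): 19−19=0 → A

EUNRYZTA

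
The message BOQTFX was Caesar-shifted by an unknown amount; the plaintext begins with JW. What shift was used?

18

From the crib: B(1)−J(9)=-8≡18, so the shift is 18.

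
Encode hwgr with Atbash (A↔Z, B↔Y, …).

h(7) → s(18)
w(22) → d(3)
g(6) → t(19)
r(17) → i(8)

sdti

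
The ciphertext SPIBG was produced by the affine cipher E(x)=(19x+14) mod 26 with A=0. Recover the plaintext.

SLMNQ

The inverse of 19 mod 26 is 11, since 19·11=209≡1. Apply D(y)=11·(y−14) mod 26:
S(18): 11·(18−14)=44≡18 → S
P(15): 11·(15−14)=11 → L
I(8): 11·(8−14)=-66≡12 → M
B(1): 11·(1−14)=-143≡13 → N
G(6): 11·(6−14)=-88≡16 → Q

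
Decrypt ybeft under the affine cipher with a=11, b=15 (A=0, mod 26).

The inverse of 11 mod 26 is 19, since 11·19=209≡1. Apply D(y)=19·(y−15) mod 26:
y(24): 19·(24−15)=171≡15 → p
b(1): 19·(1−15)=-266≡20 → u
e(4): 19·(4−15)=-209≡25 → z
f(5): 19·(5−15)=-190≡18 → s
t(19): 19·(19−15)=76≡24 → y

puzsy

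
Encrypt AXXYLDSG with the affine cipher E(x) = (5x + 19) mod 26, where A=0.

A(0): 5·0+19=19 → T
X(23): 5·23+19=134≡4 → E
X(23): 5·23+19=134≡4 → E
Y(24): 5·24+19=139≡9 → J
L(11): 5·11+19=74≡22 → W
D(3): 5·3+19=34≡8 → I
S(18): 5·18+19=109≡5 → F
G(6): 5·6+19=49≡23 → X

TEEJWIFX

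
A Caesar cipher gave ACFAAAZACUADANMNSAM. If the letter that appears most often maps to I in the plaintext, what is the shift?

18

The most frequent ciphertext letter is A (appears 8 times).
A is position 0; I is position 8.
Shift = -8≡18.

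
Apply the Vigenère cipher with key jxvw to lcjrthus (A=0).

uzencepo

Repeat the key across the message: jxvwjxvw
l(11)+j(9): 20 → u
c(2)+x(23): 25 → z
j(9)+v(21): 30≡4 → e
r(17)+w(22): 39≡13 → n
t(19)+j(9): 28≡2 → c
h(7)+x(23): 30≡4 → e
u(20)+v(21): 41≡15 → p
s(18)+w(22): 40≡14 → o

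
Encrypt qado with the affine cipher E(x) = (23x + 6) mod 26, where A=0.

q(16): 23·16+6=374≡10 → k
a(0): 23·0+6=6 → g
d(3): 23·3+6=75≡23 → x
o(14): 23·14+6=328≡16 → q

kgxq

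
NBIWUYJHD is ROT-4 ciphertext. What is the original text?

N(13): 13−4=9 → J
B(1): 1−4=-3≡23 → X
I(8): 8−4=4 → E
W(22): 22−4=18 → S
U(20): 20−4=16 → Q
Y(24): 24−4=20 → U
J(9): 9−4=5 → F
H(7): 7−4=3 → D
D(3): 3−4=-1≡25 → Z

JXESQUFDZ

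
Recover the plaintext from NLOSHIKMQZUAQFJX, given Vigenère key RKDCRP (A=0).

Repeat the key across the ciphertext: RKDCRPRKDCRPRKDC
N(13)−R(17): -4≡22 → W
L(11)−K(10): 1 → B
O(14)−D(3): 11 → L
S(18)−C(2): 16 → Q
H(7)−R(17): -10≡16 → Q
I(8)−P(15): -7≡19 → T
K(10)−R(17): -7≡19 → T
M(12)−K(10): 2 → C
Q(16)−D(3): 13 → N
Z(25)−C(2): 23 → X
U(20)−R(17): 3 → D
A(0)−P(15): -15≡11 → L
Q(16)−R(17): -1≡25 → Z
F(5)−K(10): -5≡21 → V
J(9)−D(3): 6 → G
X(23)−C(2): 21 → V

WBLQQTTCNXDLZVGV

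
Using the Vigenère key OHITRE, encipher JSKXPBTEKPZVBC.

XZSQGFHLSIQZPJ

Repeat the key across the message: OHITREOHITREOH
J(9)+O(14): 23 → X
S(18)+H(7): 25 → Z
K(10)+I(8): 18 → S
X(23)+T(19): 42≡16 → Q
P(15)+R(17): 32≡6 → G
B(1)+E(4): 5 → F
T(19)+O(14): 33≡7 → H
E(4)+H(7): 11 → L
K(10)+I(8): 18 → S
P(15)+T(19): 34≡8 → I
Z(25)+R(17): 42≡16 → Q
V(21)+E(4): 25 → Z
B(1)+O(14): 15 → P
C(2)+H(7): 9 → J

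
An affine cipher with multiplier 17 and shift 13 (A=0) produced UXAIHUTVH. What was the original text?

FWNPSFICS

The inverse of 17 mod 26 is 23, since 17·23=391≡1. Apply D(y)=23·(y−13) mod 26:
U(20): 23·(20−13)=161≡5 → F
X(23): 23·(23−13)=230≡22 → W
A(0): 23·(0−13)=-299≡13 → N
I(8): 23·(8−13)=-115≡15 → P
H(7): 23·(7−13)=-138≡18 → S
U(20): 23·(20−13)=161≡5 → F
T(19): 23·(19−13)=138≡8 → I
V(21): 23·(21−13)=184≡2 → C
H(7): 23·(7−13)=-138≡18 → S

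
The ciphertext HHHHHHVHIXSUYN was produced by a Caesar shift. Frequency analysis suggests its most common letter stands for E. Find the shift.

The most frequent ciphertext letter is H (appears 7 times).
H is position 7; E is position 4.
Shift = 3.

3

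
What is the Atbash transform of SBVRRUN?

HYEIIFM

S(18) → H(7)
B(1) → Y(24)
V(21) → E(4)
R(17) → I(8)
R(17) → I(8)
U(20) → F(5)
N(13) → M(12)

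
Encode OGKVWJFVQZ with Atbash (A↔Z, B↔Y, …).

O(14) → L(11)
G(6) → T(19)
K(10) → P(15)
V(21) → E(4)
W(22) → D(3)
J(9) → Q(16)
F(5) → U(20)
V(21) → E(4)
Q(16) → J(9)
Z(25) → A(0)

LTPEDQUEJA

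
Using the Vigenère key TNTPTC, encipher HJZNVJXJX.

AWSCOLQWQ

Repeat the key across the message: TNTPTCTNT
H(7)+T(19): 26≡0 → A
J(9)+N(13): 22 → W
Z(25)+T(19): 44≡18 → S
N(13)+P(15): 28≡2 → C
V(21)+T(19): 40≡14 → O
J(9)+C(2): 11 → L
X(23)+T(19): 42≡16 → Q
J(9)+N(13): 22 → W
X(23)+T(19): 42≡16 → Q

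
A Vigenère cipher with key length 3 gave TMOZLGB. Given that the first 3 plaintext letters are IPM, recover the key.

LXC

Subtract each crib letter from the matching ciphertext letter (mod 26):
T(19)−I(8)=11 → L
M(12)−P(15)=-3≡23 → X
O(14)−M(12)=2 → C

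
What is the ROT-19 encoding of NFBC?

GYUV

N(13): 13+19=32≡6 → G
F(5): 5+19=24 → Y
B(1): 1+19=20 → U
C(2): 2+19=21 → V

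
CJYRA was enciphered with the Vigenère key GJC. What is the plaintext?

Repeat the key across the ciphertext: GJCGJ
C(2)−G(6): -4≡22 → W
J(9)−J(9): 0 → A
Y(24)−C(2): 22 → W
R(17)−G(6): 11 → L
A(0)−J(9): -9≡17 → R

WAWLR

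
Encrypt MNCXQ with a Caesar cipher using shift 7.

TUJEX

M(12): 12+7=19 → T
N(13): 13+7=20 → U
C(2): 2+7=9 → J
X(23): 23+7=30≡4 → E
Q(16): 16+7=23 → X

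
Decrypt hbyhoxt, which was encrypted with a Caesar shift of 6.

h(7): 7−6=1 → b
b(1): 1−6=-5≡21 → v
y(24): 24−6=18 → s
h(7): 7−6=1 → b
o(14): 14−6=8 → i
x(23): 23−6=17 → r
t(19): 19−6=13 → n

bvsbirn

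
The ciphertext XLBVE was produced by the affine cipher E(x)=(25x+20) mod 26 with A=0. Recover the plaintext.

The inverse of 25 mod 26 is 25, since 25·25=625≡1. Apply D(y)=25·(y−20) mod 26:
X(23): 25·(23−20)=75≡23 → X
L(11): 25·(11−20)=-225≡9 → J
B(1): 25·(1−20)=-475≡19 → T
V(21): 25·(21−20)=25 → Z
E(4): 25·(4−20)=-400≡16 → Q

XJTZQ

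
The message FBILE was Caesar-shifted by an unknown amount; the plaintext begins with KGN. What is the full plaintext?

KGNQJ

From the crib: F(5)−K(10)=-5≡21, so the shift is 21.
Subtract 21 from each ciphertext letter:
F(5): 5−21=-16≡10 → K
B(1): 1−21=-20≡6 → G
I(8): 8−21=-13≡13 → N
L(11): 11−21=-10≡16 → Q
E(4): 4−21=-17≡9 → J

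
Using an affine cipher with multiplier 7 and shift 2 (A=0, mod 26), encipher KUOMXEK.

K(10): 7·10+2=72≡20 → U
U(20): 7·20+2=142≡12 → M
O(14): 7·14+2=100≡22 → W
M(12): 7·12+2=86≡8 → I
X(23): 7·23+2=163≡7 → H
E(4): 7·4+2=30≡4 → E
K(10): 7·10+2=72≡20 → U

UMWIHEU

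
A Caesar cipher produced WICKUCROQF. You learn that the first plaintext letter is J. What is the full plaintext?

JVPXHPEBDS

From the crib: W(22)−J(9)=13, so the shift is 13.
Subtract 13 from each ciphertext letter:
W(22): 22−13=9 → J
I(8): 8−13=-5≡21 → V
C(2): 2−13=-11≡15 → P
K(10): 10−13=-3≡23 → X
U(20): 20−13=7 → H
C(2): 2−13=-11≡15 → P
R(17): 17−13=4 → E
O(14): 14−13=1 → B
Q(16): 16−13=3 → D
F(5): 5−13=-8≡18 → S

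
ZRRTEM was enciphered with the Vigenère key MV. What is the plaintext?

NWFYSR

Repeat the key across the ciphertext: MVMVMV
Z(25)−M(12): 13 → N
R(17)−V(21): -4≡22 → W
R(17)−M(12): 5 → F
T(19)−V(21): -2≡24 → Y
E(4)−M(12): -8≡18 → S
M(12)−V(21): -9≡17 → R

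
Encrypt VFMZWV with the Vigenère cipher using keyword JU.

EZVTFP

Repeat the key across the message: JUJUJU
V(21)+J(9): 30≡4 → E
F(5)+U(20): 25 → Z
M(12)+J(9): 21 → V
Z(25)+U(20): 45≡19 → T
W(22)+J(9): 31≡5 → F
V(21)+U(20): 41≡15 → P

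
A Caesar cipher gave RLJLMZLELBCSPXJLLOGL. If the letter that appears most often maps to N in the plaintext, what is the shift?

24

The most frequent ciphertext letter is L (appears 7 times).
L is position 11; N is position 13.
Shift = -2≡24.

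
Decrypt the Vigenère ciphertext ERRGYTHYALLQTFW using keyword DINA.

BJEGVLUYXDYQQXJ

Repeat the key across the ciphertext: DINADINADINADIN
E(4)−D(3): 1 → B
R(17)−I(8): 9 → J
R(17)−N(13): 4 → E
G(6)−A(0): 6 → G
Y(24)−D(3): 21 → V
T(19)−I(8): 11 → L
H(7)−N(13): -6≡20 → U
Y(24)−A(0): 24 → Y
A(0)−D(3): -3≡23 → X
L(11)−I(8): 3 → D
L(11)−N(13): -2≡24 → Y
Q(16)−A(0): 16 → Q
T(19)−D(3): 16 → Q
F(5)−I(8): -3≡23 → X
W(22)−N(13): 9 → J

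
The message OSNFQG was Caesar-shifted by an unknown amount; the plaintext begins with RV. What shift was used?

23

From the crib: O(14)−R(17)=-3≡23, so the shift is 23.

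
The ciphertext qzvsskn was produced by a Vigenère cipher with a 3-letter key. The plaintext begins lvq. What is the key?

Subtract each crib letter from the matching ciphertext letter (mod 26):
q(16)−l(11)=5 → f
z(25)−v(21)=4 → e
v(21)−q(16)=5 → f

fef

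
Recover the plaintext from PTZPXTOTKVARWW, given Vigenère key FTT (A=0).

Repeat the key across the ciphertext: FTTFTTFTTFTTFT
P(15)−F(5): 10 → K
T(19)−T(19): 0 → A
Z(25)−T(19): 6 → G
P(15)−F(5): 10 → K
X(23)−T(19): 4 → E
T(19)−T(19): 0 → A
O(14)−F(5): 9 → J
T(19)−T(19): 0 → A
K(10)−T(19): -9≡17 → R
V(21)−F(5): 16 → Q
A(0)−T(19): -19≡7 → H
R(17)−T(19): -2≡24 → Y
W(22)−F(5): 17 → R
W(22)−T(19): 3 → D

KAGKEAJARQHYRD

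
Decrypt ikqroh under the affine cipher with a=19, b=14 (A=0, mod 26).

miwhab

The inverse of 19 mod 26 is 11, since 19·11=209≡1. Apply D(y)=11·(y−14) mod 26:
i(8): 11·(8−14)=-66≡12 → m
k(10): 11·(10−14)=-44≡8 → i
q(16): 11·(16−14)=22 → w
r(17): 11·(17−14)=33≡7 → h
o(14): 11·(14−14)=0 → a
h(7): 11·(7−14)=-77≡1 → b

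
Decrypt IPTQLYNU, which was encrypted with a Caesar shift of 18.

I(8): 8−18=-10≡16 → Q
P(15): 15−18=-3≡23 → X
T(19): 19−18=1 → B
Q(16): 16−18=-2≡24 → Y
L(11): 11−18=-7≡19 → T
Y(24): 24−18=6 → G
N(13): 13−18=-5≡21 → V
U(20): 20−18=2 → C

QXBYTGVC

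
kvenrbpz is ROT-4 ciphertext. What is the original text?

k(10): 10−4=6 → g
v(21): 21−4=17 → r
e(4): 4−4=0 → a
n(13): 13−4=9 → j
r(17): 17−4=13 → n
b(1): 1−4=-3≡23 → x
p(15): 15−4=11 → l
z(25): 25−4=21 → v

grajnxlv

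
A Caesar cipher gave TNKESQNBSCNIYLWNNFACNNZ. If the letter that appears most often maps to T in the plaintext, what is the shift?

The most frequent ciphertext letter is N (appears 7 times).
N is position 13; T is position 19.
Shift = -6≡20.

20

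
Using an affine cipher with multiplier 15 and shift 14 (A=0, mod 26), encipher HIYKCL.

PEKISX

H(7): 15·7+14=119≡15 → P
I(8): 15·8+14=134≡4 → E
Y(24): 15·24+14=374≡10 → K
K(10): 15·10+14=164≡8 → I
C(2): 15·2+14=44≡18 → S
L(11): 15·11+14=179≡23 → X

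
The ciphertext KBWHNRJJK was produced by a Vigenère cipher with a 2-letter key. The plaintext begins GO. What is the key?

EN

Subtract each crib letter from the matching ciphertext letter (mod 26):
K(10)−G(6)=4 → E
B(1)−O(14)=-13≡13 → N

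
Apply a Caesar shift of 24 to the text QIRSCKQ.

Q(16): 16+24=40≡14 → O
I(8): 8+24=32≡6 → G
R(17): 17+24=41≡15 → P
S(18): 18+24=42≡16 → Q
C(2): 2+24=26≡0 → A
K(10): 10+24=34≡8 → I
Q(16): 16+24=40≡14 → O

OGPQAIO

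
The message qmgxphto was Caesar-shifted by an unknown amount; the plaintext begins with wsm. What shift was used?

From the crib: q(16)−w(22)=-6≡20, so the shift is 20.

20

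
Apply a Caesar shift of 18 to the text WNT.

W(22): 22+18=40≡14 → O
N(13): 13+18=31≡5 → F
T(19): 19+18=37≡11 → L

OFL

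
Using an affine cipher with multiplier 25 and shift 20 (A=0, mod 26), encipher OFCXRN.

GPSXDH

O(14): 25·14+20=370≡6 → G
F(5): 25·5+20=145≡15 → P
C(2): 25·2+20=70≡18 → S
X(23): 25·23+20=595≡23 → X
R(17): 25·17+20=445≡3 → D
N(13): 25·13+20=345≡7 → H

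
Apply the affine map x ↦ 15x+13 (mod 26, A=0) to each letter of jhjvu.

j(9): 15·9+13=148≡18 → s
h(7): 15·7+13=118≡14 → o
j(9): 15·9+13=148≡18 → s
v(21): 15·21+13=328≡16 → q
u(20): 15·20+13=313≡1 → b

sosqb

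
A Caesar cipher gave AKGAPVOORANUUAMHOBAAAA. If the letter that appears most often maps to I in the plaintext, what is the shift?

The most frequent ciphertext letter is A (appears 8 times).
A is position 0; I is position 8.
Shift = -8≡18.

18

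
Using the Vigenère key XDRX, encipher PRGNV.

Repeat the key across the message: XDRXX
P(15)+X(23): 38≡12 → M
R(17)+D(3): 20 → U
G(6)+R(17): 23 → X
N(13)+X(23): 36≡10 → K
V(21)+X(23): 44≡18 → S

MUXKS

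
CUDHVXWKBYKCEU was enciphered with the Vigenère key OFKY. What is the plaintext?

Repeat the key across the ciphertext: OFKYOFKYOFKYOF
C(2)−O(14): -12≡14 → O
U(20)−F(5): 15 → P
D(3)−K(10): -7≡19 → T
H(7)−Y(24): -17≡9 → J
V(21)−O(14): 7 → H
X(23)−F(5): 18 → S
W(22)−K(10): 12 → M
K(10)−Y(24): -14≡12 → M
B(1)−O(14): -13≡13 → N
Y(24)−F(5): 19 → T
K(10)−K(10): 0 → A
C(2)−Y(24): -22≡4 → E
E(4)−O(14): -10≡16 → Q
U(20)−F(5): 15 → P

OPTJHSMMNTAEQP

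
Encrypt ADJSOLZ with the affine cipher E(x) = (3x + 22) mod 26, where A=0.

A(0): 3·0+22=22 → W
D(3): 3·3+22=31≡5 → F
J(9): 3·9+22=49≡23 → X
S(18): 3·18+22=76≡24 → Y
O(14): 3·14+22=64≡12 → M
L(11): 3·11+22=55≡3 → D
Z(25): 3·25+22=97≡19 → T

WFXYMDT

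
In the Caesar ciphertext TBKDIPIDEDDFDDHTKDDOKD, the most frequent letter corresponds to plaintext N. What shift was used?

16

The most frequent ciphertext letter is D (appears 9 times).
D is position 3; N is position 13.
Shift = -10≡16.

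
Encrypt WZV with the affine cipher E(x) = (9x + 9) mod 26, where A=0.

W(22): 9·22+9=207≡25 → Z
Z(25): 9·25+9=234≡0 → A
V(21): 9·21+9=198≡16 → Q

ZAQ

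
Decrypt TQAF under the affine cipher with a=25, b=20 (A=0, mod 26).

BEUP

The inverse of 25 mod 26 is 25, since 25·25=625≡1. Apply D(y)=25·(y−20) mod 26:
T(19): 25·(19−20)=-25≡1 → B
Q(16): 25·(16−20)=-100≡4 → E
A(0): 25·(0−20)=-500≡20 → U
F(5): 25·(5−20)=-375≡15 → P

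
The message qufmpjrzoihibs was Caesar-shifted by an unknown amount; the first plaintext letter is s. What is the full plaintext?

swhorltbqkjkdu

From the crib: q(16)−s(18)=-2≡24, so the shift is 24.
Subtract 24 from each ciphertext letter:
q(16): 16−24=-8≡18 → s
u(20): 20−24=-4≡22 → w
f(5): 5−24=-19≡7 → h
m(12): 12−24=-12≡14 → o
p(15): 15−24=-9≡17 → r
j(9): 9−24=-15≡11 → l
r(17): 17−24=-7≡19 → t
z(25): 25−24=1 → b
o(14): 14−24=-10≡16 → q
i(8): 8−24=-16≡10 → k
h(7): 7−24=-17≡9 → j
i(8): 8−24=-16≡10 → k
b(1): 1−24=-23≡3 → d
s(18): 18−24=-6≡20 → u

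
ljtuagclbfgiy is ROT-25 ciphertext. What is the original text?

mkuvbhdmcghjz

l(11): 11−25=-14≡12 → m
j(9): 9−25=-16≡10 → k
t(19): 19−25=-6≡20 → u
u(20): 20−25=-5≡21 → v
a(0): 0−25=-25≡1 → b
g(6): 6−25=-19≡7 → h
c(2): 2−25=-23≡3 → d
l(11): 11−25=-14≡12 → m
b(1): 1−25=-24≡2 → c
f(5): 5−25=-20≡6 → g
g(6): 6−25=-19≡7 → h
i(8): 8−25=-17≡9 → j
y(24): 24−25=-1≡25 → z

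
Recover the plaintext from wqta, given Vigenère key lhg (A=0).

ljnp

Repeat the key across the ciphertext: lhgl
w(22)−l(11): 11 → l
q(16)−h(7): 9 → j
t(19)−g(6): 13 → n
a(0)−l(11): -11≡15 → p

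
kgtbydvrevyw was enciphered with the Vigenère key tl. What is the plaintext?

rvaqfscglkfl

Repeat the key across the ciphertext: tltltltltltl
k(10)−t(19): -9≡17 → r
g(6)−l(11): -5≡21 → v
t(19)−t(19): 0 → a
b(1)−l(11): -10≡16 → q
y(24)−t(19): 5 → f
d(3)−l(11): -8≡18 → s
v(21)−t(19): 2 → c
r(17)−l(11): 6 → g
e(4)−t(19): -15≡11 → l
v(21)−l(11): 10 → k
y(24)−t(19): 5 → f
w(22)−l(11): 11 → l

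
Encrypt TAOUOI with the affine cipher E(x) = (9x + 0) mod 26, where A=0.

PAWYWU

T(19): 9·19+0=171≡15 → P
A(0): 9·0+0=0 → A
O(14): 9·14+0=126≡22 → W
U(20): 9·20+0=180≡24 → Y
O(14): 9·14+0=126≡22 → W
I(8): 9·8+0=72≡20 → U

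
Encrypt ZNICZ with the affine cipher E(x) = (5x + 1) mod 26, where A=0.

WOPLW

Z(25): 5·25+1=126≡22 → W
N(13): 5·13+1=66≡14 → O
I(8): 5·8+1=41≡15 → P
C(2): 5·2+1=11 → L
Z(25): 5·25+1=126≡22 → W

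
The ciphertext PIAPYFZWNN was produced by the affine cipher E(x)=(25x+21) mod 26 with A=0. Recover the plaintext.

The inverse of 25 mod 26 is 25, since 25·25=625≡1. Apply D(y)=25·(y−21) mod 26:
P(15): 25·(15−21)=-150≡6 → G
I(8): 25·(8−21)=-325≡13 → N
A(0): 25·(0−21)=-525≡21 → V
P(15): 25·(15−21)=-150≡6 → G
Y(24): 25·(24−21)=75≡23 → X
F(5): 25·(5−21)=-400≡16 → Q
Z(25): 25·(25−21)=100≡22 → W
W(22): 25·(22−21)=25 → Z
N(13): 25·(13−21)=-200≡8 → I
N(13): 25·(13−21)=-200≡8 → I

GNVGXQWZII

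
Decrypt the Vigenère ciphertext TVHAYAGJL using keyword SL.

Repeat the key across the ciphertext: SLSLSLSLS
T(19)−S(18): 1 → B
V(21)−L(11): 10 → K
H(7)−S(18): -11≡15 → P
A(0)−L(11): -11≡15 → P
Y(24)−S(18): 6 → G
A(0)−L(11): -11≡15 → P
G(6)−S(18): -12≡14 → O
J(9)−L(11): -2≡24 → Y
L(11)−S(18): -7≡19 → T

BKPPGPOYT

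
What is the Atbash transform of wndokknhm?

dmwlppmsn

w(22) → d(3)
n(13) → m(12)
d(3) → w(22)
o(14) → l(11)
k(10) → p(15)
k(10) → p(15)
n(13) → m(12)
h(7) → s(18)
m(12) → n(13)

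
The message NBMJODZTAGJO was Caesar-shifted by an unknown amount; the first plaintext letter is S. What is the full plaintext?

SGROTIEYFLOT

From the crib: N(13)−S(18)=-5≡21, so the shift is 21.
Subtract 21 from each ciphertext letter:
N(13): 13−21=-8≡18 → S
B(1): 1−21=-20≡6 → G
M(12): 12−21=-9≡17 → R
J(9): 9−21=-12≡14 → O
O(14): 14−21=-7≡19 → T
D(3): 3−21=-18≡8 → I
Z(25): 25−21=4 → E
T(19): 19−21=-2≡24 → Y
A(0): 0−21=-21≡5 → F
G(6): 6−21=-15≡11 → L
J(9): 9−21=-12≡14 → O
O(14): 14−21=-7≡19 → T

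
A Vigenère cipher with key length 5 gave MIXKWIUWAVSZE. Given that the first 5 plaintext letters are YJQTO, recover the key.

OZHRI

Subtract each crib letter from the matching ciphertext letter (mod 26):
M(12)−Y(24)=-12≡14 → O
I(8)−J(9)=-1≡25 → Z
X(23)−Q(16)=7 → H
K(10)−T(19)=-9≡17 → R
W(22)−O(14)=8 → I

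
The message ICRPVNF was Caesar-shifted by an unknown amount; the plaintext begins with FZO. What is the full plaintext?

FZOMSKC

From the crib: I(8)−F(5)=3, so the shift is 3.
Subtract 3 from each ciphertext letter:
I(8): 8−3=5 → F
C(2): 2−3=-1≡25 → Z
R(17): 17−3=14 → O
P(15): 15−3=12 → M
V(21): 21−3=18 → S
N(13): 13−3=10 → K
F(5): 5−3=2 → C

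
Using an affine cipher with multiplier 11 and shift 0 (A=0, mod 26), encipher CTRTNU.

C(2): 11·2+0=22 → W
T(19): 11·19+0=209≡1 → B
R(17): 11·17+0=187≡5 → F
T(19): 11·19+0=209≡1 → B
N(13): 11·13+0=143≡13 → N
U(20): 11·20+0=220≡12 → M

WBFBNM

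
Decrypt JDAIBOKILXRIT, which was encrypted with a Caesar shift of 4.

FZWEXKGEHTNEP

J(9): 9−4=5 → F
D(3): 3−4=-1≡25 → Z
A(0): 0−4=-4≡22 → W
I(8): 8−4=4 → E
B(1): 1−4=-3≡23 → X
O(14): 14−4=10 → K
K(10): 10−4=6 → G
I(8): 8−4=4 → E
L(11): 11−4=7 → H
X(23): 23−4=19 → T
R(17): 17−4=13 → N
I(8): 8−4=4 → E
T(19): 19−4=15 → P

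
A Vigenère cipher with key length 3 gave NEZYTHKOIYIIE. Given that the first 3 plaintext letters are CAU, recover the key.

Subtract each crib letter from the matching ciphertext letter (mod 26):
N(13)−C(2)=11 → L
E(4)−A(0)=4 → E
Z(25)−U(20)=5 → F

LEF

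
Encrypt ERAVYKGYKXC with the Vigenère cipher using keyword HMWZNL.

Repeat the key across the message: HMWZNLHMWZN
E(4)+H(7): 11 → L
R(17)+M(12): 29≡3 → D
A(0)+W(22): 22 → W
V(21)+Z(25): 46≡20 → U
Y(24)+N(13): 37≡11 → L
K(10)+L(11): 21 → V
G(6)+H(7): 13 → N
Y(24)+M(12): 36≡10 → K
K(10)+W(22): 32≡6 → G
X(23)+Z(25): 48≡22 → W
C(2)+N(13): 15 → P

LDWULVNKGWP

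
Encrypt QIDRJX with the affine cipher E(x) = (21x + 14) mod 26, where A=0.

MAZHVD

Q(16): 21·16+14=350≡12 → M
I(8): 21·8+14=182≡0 → A
D(3): 21·3+14=77≡25 → Z
R(17): 21·17+14=371≡7 → H
J(9): 21·9+14=203≡21 → V
X(23): 21·23+14=497≡3 → D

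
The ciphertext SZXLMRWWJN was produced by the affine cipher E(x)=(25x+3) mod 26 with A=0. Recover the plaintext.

The inverse of 25 mod 26 is 25, since 25·25=625≡1. Apply D(y)=25·(y−3) mod 26:
S(18): 25·(18−3)=375≡11 → L
Z(25): 25·(25−3)=550≡4 → E
X(23): 25·(23−3)=500≡6 → G
L(11): 25·(11−3)=200≡18 → S
M(12): 25·(12−3)=225≡17 → R
R(17): 25·(17−3)=350≡12 → M
W(22): 25·(22−3)=475≡7 → H
W(22): 25·(22−3)=475≡7 → H
J(9): 25·(9−3)=150≡20 → U
N(13): 25·(13−3)=250≡16 → Q

LEGSRMHHUQ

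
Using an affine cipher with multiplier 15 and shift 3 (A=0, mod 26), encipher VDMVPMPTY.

V(21): 15·21+3=318≡6 → G
D(3): 15·3+3=48≡22 → W
M(12): 15·12+3=183≡1 → B
V(21): 15·21+3=318≡6 → G
P(15): 15·15+3=228≡20 → U
M(12): 15·12+3=183≡1 → B
P(15): 15·15+3=228≡20 → U
T(19): 15·19+3=288≡2 → C
Y(24): 15·24+3=363≡25 → Z

GWBGUBUCZ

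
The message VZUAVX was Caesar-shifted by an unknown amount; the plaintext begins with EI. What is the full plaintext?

EIDJEG

From the crib: V(21)−E(4)=17, so the shift is 17.
Subtract 17 from each ciphertext letter:
V(21): 21−17=4 → E
Z(25): 25−17=8 → I
U(20): 20−17=3 → D
A(0): 0−17=-17≡9 → J
V(21): 21−17=4 → E
X(23): 23−17=6 → G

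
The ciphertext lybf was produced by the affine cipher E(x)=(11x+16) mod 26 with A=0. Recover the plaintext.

The inverse of 11 mod 26 is 19, since 11·19=209≡1. Apply D(y)=19·(y−16) mod 26:
l(11): 19·(11−16)=-95≡9 → j
y(24): 19·(24−16)=152≡22 → w
b(1): 19·(1−16)=-285≡1 → b
f(5): 19·(5−16)=-209≡25 → z

jwbz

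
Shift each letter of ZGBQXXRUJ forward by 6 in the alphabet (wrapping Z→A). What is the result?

Z(25): 25+6=31≡5 → F
G(6): 6+6=12 → M
B(1): 1+6=7 → H
Q(16): 16+6=22 → W
X(23): 23+6=29≡3 → D
X(23): 23+6=29≡3 → D
R(17): 17+6=23 → X
U(20): 20+6=26≡0 → A
J(9): 9+6=15 → P

FMHWDDXAP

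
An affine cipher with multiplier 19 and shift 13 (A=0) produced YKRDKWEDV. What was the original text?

RTSUTVFUK

The inverse of 19 mod 26 is 11, since 19·11=209≡1. Apply D(y)=11·(y−13) mod 26:
Y(24): 11·(24−13)=121≡17 → R
K(10): 11·(10−13)=-33≡19 → T
R(17): 11·(17−13)=44≡18 → S
D(3): 11·(3−13)=-110≡20 → U
K(10): 11·(10−13)=-33≡19 → T
W(22): 11·(22−13)=99≡21 → V
E(4): 11·(4−13)=-99≡5 → F
D(3): 11·(3−13)=-110≡20 → U
V(21): 11·(21−13)=88≡10 → K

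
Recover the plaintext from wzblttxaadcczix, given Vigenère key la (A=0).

lzqlitmapdrcoim

Repeat the key across the ciphertext: lalalalalalalal
w(22)−l(11): 11 → l
z(25)−a(0): 25 → z
b(1)−l(11): -10≡16 → q
l(11)−a(0): 11 → l
t(19)−l(11): 8 → i
t(19)−a(0): 19 → t
x(23)−l(11): 12 → m
a(0)−a(0): 0 → a
a(0)−l(11): -11≡15 → p
d(3)−a(0): 3 → d
c(2)−l(11): -9≡17 → r
c(2)−a(0): 2 → c
z(25)−l(11): 14 → o
i(8)−a(0): 8 → i
x(23)−l(11): 12 → m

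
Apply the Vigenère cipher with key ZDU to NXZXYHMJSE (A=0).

Repeat the key across the message: ZDUZDUZDUZ
N(13)+Z(25): 38≡12 → M
X(23)+D(3): 26≡0 → A
Z(25)+U(20): 45≡19 → T
X(23)+Z(25): 48≡22 → W
Y(24)+D(3): 27≡1 → B
H(7)+U(20): 27≡1 → B
M(12)+Z(25): 37≡11 → L
J(9)+D(3): 12 → M
S(18)+U(20): 38≡12 → M
E(4)+Z(25): 29≡3 → D

MATWBBLMMD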